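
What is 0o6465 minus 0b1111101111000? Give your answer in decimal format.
Convert 0o6465 (octal) → 6×512 + 4×64 + 6×8 + 5 = 3381 (decimal)
Convert 0b1111101111000 (binary) → 4096 + 2048 + 1024 + 512 + 256 + 64 + 32 + 16 + 8 = 8056 (decimal)
Compute 3381 - 8056 = -4675
-4675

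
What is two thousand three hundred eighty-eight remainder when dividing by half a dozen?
Convert two thousand three hundred eighty-eight (English words) → 2×1000 + 3×100 + 88 = 2388 (decimal)
Convert half a dozen (colloquial) → 6 (decimal)
Compute 2388 mod 6 = 0
0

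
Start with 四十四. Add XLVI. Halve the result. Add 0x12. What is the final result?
Convert 四十四 (Chinese numeral) → 4×10 + 4 = 44 (decimal)
Start: 44
Convert XLVI (Roman numeral) → 40 + 5 + 1 = 46 (decimal)
44 + 46 = 90
90 ÷ 2 = 45
Convert 0x12 (hexadecimal) → 1×16 + 2 = 18 (decimal)
45 + 18 = 63
63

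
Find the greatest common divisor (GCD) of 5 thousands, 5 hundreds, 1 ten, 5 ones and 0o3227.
Convert 5 thousands, 5 hundreds, 1 ten, 5 ones (place-value notation) → 5×1000 + 5×100 + 1×10 + 5 = 5515 (decimal)
Convert 0o3227 (octal) → 3×512 + 2×64 + 2×8 + 7 = 1687 (decimal)
Compute gcd(5515, 1687) = 1
1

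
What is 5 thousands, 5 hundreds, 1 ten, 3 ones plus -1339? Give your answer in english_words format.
Convert 5 thousands, 5 hundreds, 1 ten, 3 ones (place-value notation) → 5×1000 + 5×100 + 1×10 + 3 = 5513 (decimal)
Compute 5513 + -1339 = 4174
Convert 4174 (decimal) → 4174 = 4×1000 + 1×100 + 74 → four thousand one hundred seventy-four (English words)
four thousand one hundred seventy-four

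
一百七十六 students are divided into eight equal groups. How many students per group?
Convert 一百七十六 (Chinese numeral) → 1×100 + 7×10 + 6 = 176 (decimal)
Convert eight (English words) → 8 (decimal)
Compute 176 ÷ 8 = 22
22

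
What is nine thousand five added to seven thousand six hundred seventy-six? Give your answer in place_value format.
Convert nine thousand five (English words) → 9×1000 + 5 = 9005 (decimal)
Convert seven thousand six hundred seventy-six (English words) → 7×1000 + 6×100 + 76 = 7676 (decimal)
Compute 9005 + 7676 = 16681
Convert 16681 (decimal) → 16681 = 16×1000 + 6×100 + 8×10 + 1 → 16 thousands, 6 hundreds, 8 tens, 1 one (place-value notation)
16 thousands, 6 hundreds, 8 tens, 1 one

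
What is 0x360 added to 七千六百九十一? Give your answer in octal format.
Convert 0x360 (hexadecimal) → 3×256 + 6×16 = 864 (decimal)
Convert 七千六百九十一 (Chinese numeral) → 7×1000 + 6×100 + 9×10 + 1 = 7691 (decimal)
Compute 864 + 7691 = 8555
Convert 8555 (decimal) → 8555 = 2×4096 + 5×64 + 5×8 + 3 → 0o20553 (octal)
0o20553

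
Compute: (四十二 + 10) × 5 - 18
Convert 四十二 (Chinese numeral) → 4×10 + 2 = 42 (decimal)
Expression in decimal: (42 + 10) × 5 - 18
Parentheses first: 42 + 10 = 52
Multiply: 52 × 5 = 260
Subtract: 260 - 18 = 242
242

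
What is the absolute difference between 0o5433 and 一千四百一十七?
Convert 0o5433 (octal) → 5×512 + 4×64 + 3×8 + 3 = 2843 (decimal)
Convert 一千四百一十七 (Chinese numeral) → 1×1000 + 4×100 + 1×10 + 7 = 1417 (decimal)
Compute |2843 - 1417| = 1426
1426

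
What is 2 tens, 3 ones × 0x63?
Convert 2 tens, 3 ones (place-value notation) → 2×10 + 3 = 23 (decimal)
Convert 0x63 (hexadecimal) → 6×16 + 3 = 99 (decimal)
Compute 23 × 99 = 2277
2277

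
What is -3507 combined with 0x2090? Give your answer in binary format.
Convert 0x2090 (hexadecimal) → 2×4096 + 9×16 = 8336 (decimal)
Compute -3507 + 8336 = 4829
Convert 4829 (decimal) → 4829 = 4096 + 512 + 128 + 64 + 16 + 8 + 4 + 1 → 0b1001011011101 (binary)
0b1001011011101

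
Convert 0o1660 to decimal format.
Convert 0o1660 (octal) → 1×512 + 6×64 + 6×8 = 944 (decimal)
944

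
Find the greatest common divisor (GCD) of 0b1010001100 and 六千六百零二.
Convert 0b1010001100 (binary) → 512 + 128 + 8 + 4 = 652 (decimal)
Convert 六千六百零二 (Chinese numeral) → 6×1000 + 6×100 + 2 = 6602 (decimal)
Compute gcd(652, 6602) = 2
2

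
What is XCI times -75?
Convert XCI (Roman numeral) → 90 + 1 = 91 (decimal)
Compute 91 × -75 = -6825
-6825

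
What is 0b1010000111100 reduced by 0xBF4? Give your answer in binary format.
Convert 0b1010000111100 (binary) → 4096 + 1024 + 32 + 16 + 8 + 4 = 5180 (decimal)
Convert 0xBF4 (hexadecimal) → 11×256 + 15×16 + 4 = 3060 (decimal)
Compute 5180 - 3060 = 2120
Convert 2120 (decimal) → 2120 = 2048 + 64 + 8 → 0b100001001000 (binary)
0b100001001000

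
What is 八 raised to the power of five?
Convert 八 (Chinese numeral) → 8 (decimal)
Convert five (English words) → 5 (decimal)
Compute 8 ^ 5 = 32768
32768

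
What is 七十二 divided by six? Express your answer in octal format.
Convert 七十二 (Chinese numeral) → 7×10 + 2 = 72 (decimal)
Convert six (English words) → 6 (decimal)
Compute 72 ÷ 6 = 12
Convert 12 (decimal) → 12 = 1×8 + 4 → 0o14 (octal)
0o14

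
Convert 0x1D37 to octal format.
Convert 0x1D37 (hexadecimal) → 1×4096 + 13×256 + 3×16 + 7 = 7479 (decimal)
Convert 7479 (decimal) → 7479 = 1×4096 + 6×512 + 4×64 + 6×8 + 7 → 0o16467 (octal)
0o16467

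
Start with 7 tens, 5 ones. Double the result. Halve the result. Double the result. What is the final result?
Convert 7 tens, 5 ones (place-value notation) → 7×10 + 5 = 75 (decimal)
Start: 75
75 × 2 = 150
150 ÷ 2 = 75
75 × 2 = 150
150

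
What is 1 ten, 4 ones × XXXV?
Convert 1 ten, 4 ones (place-value notation) → 1×10 + 4 = 14 (decimal)
Convert XXXV (Roman numeral) → 10 + 10 + 10 + 5 = 35 (decimal)
Compute 14 × 35 = 490
490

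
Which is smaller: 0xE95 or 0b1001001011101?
Convert 0xE95 (hexadecimal) → 14×256 + 9×16 + 5 = 3733 (decimal)
Convert 0b1001001011101 (binary) → 4096 + 512 + 64 + 16 + 8 + 4 + 1 = 4701 (decimal)
Compare 3733 vs 4701: smaller = 3733
3733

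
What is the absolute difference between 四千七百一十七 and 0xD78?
Convert 四千七百一十七 (Chinese numeral) → 4×1000 + 7×100 + 1×10 + 7 = 4717 (decimal)
Convert 0xD78 (hexadecimal) → 13×256 + 7×16 + 8 = 3448 (decimal)
Compute |4717 - 3448| = 1269
1269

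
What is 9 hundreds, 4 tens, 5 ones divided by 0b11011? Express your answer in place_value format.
Convert 9 hundreds, 4 tens, 5 ones (place-value notation) → 9×100 + 4×10 + 5 = 945 (decimal)
Convert 0b11011 (binary) → 16 + 8 + 2 + 1 = 27 (decimal)
Compute 945 ÷ 27 = 35
Convert 35 (decimal) → 35 = 3×10 + 5 → 3 tens, 5 ones (place-value notation)
3 tens, 5 ones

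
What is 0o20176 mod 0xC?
Convert 0o20176 (octal) → 2×4096 + 1×64 + 7×8 + 6 = 8318 (decimal)
Convert 0xC (hexadecimal) → 12 (decimal)
Compute 8318 mod 12 = 2
2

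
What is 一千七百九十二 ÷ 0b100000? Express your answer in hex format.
Convert 一千七百九十二 (Chinese numeral) → 1×1000 + 7×100 + 9×10 + 2 = 1792 (decimal)
Convert 0b100000 (binary) → 32 (decimal)
Compute 1792 ÷ 32 = 56
Convert 56 (decimal) → 56 = 3×16 + 8 → 0x38 (hexadecimal)
0x38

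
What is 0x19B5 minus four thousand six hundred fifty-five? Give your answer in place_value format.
Convert 0x19B5 (hexadecimal) → 1×4096 + 9×256 + 11×16 + 5 = 6581 (decimal)
Convert four thousand six hundred fifty-five (English words) → 4×1000 + 6×100 + 55 = 4655 (decimal)
Compute 6581 - 4655 = 1926
Convert 1926 (decimal) → 1926 = 1×1000 + 9×100 + 2×10 + 6 → 1 thousand, 9 hundreds, 2 tens, 6 ones (place-value notation)
1 thousand, 9 hundreds, 2 tens, 6 ones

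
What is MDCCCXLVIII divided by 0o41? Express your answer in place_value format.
Convert MDCCCXLVIII (Roman numeral) → 1000 + 500 + 100 + 100 + 100 + 40 + 5 + 1 + 1 + 1 = 1848 (decimal)
Convert 0o41 (octal) → 4×8 + 1 = 33 (decimal)
Compute 1848 ÷ 33 = 56
Convert 56 (decimal) → 56 = 5×10 + 6 → 5 tens, 6 ones (place-value notation)
5 tens, 6 ones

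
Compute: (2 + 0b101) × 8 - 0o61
Convert 0b101 (binary) → 4 + 1 = 5 (decimal)
Convert 0o61 (octal) → 6×8 + 1 = 49 (decimal)
Expression in decimal: (2 + 5) × 8 - 49
Parentheses first: 2 + 5 = 7
Multiply: 7 × 8 = 56
Subtract: 56 - 49 = 7
7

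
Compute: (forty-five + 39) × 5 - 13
Convert forty-five (English words) → 45 (decimal)
Expression in decimal: (45 + 39) × 5 - 13
Parentheses first: 45 + 39 = 84
Multiply: 84 × 5 = 420
Subtract: 420 - 13 = 407
407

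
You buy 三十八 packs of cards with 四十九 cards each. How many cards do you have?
Convert 四十九 (Chinese numeral) → 4×10 + 9 = 49 (decimal)
Convert 三十八 (Chinese numeral) → 3×10 + 8 = 38 (decimal)
Compute 49 × 38 = 1862
1862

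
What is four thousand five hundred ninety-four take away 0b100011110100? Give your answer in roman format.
Convert four thousand five hundred ninety-four (English words) → 4×1000 + 5×100 + 94 = 4594 (decimal)
Convert 0b100011110100 (binary) → 2048 + 128 + 64 + 32 + 16 + 4 = 2292 (decimal)
Compute 4594 - 2292 = 2302
Convert 2302 (decimal) → 2302 = 1000 + 1000 + 100 + 100 + 100 + 1 + 1 → MMCCCII (Roman numeral)
MMCCCII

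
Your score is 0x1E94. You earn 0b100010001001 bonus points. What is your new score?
Convert 0x1E94 (hexadecimal) → 1×4096 + 14×256 + 9×16 + 4 = 7828 (decimal)
Convert 0b100010001001 (binary) → 2048 + 128 + 8 + 1 = 2185 (decimal)
Compute 7828 + 2185 = 10013
10013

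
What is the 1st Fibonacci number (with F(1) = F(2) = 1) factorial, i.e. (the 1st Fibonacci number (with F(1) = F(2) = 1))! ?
Convert the 1st Fibonacci number (with F(1) = F(2) = 1) (Fibonacci index) → 1 (decimal)
Compute 1! = 1
1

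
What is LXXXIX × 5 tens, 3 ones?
Convert LXXXIX (Roman numeral) → 50 + 10 + 10 + 10 + 9 = 89 (decimal)
Convert 5 tens, 3 ones (place-value notation) → 5×10 + 3 = 53 (decimal)
Compute 89 × 53 = 4717
4717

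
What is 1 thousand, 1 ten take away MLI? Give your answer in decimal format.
Convert 1 thousand, 1 ten (place-value notation) → 1×1000 + 1×10 = 1010 (decimal)
Convert MLI (Roman numeral) → 1000 + 50 + 1 = 1051 (decimal)
Compute 1010 - 1051 = -41
-41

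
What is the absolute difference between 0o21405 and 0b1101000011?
Convert 0o21405 (octal) → 2×4096 + 1×512 + 4×64 + 5 = 8965 (decimal)
Convert 0b1101000011 (binary) → 512 + 256 + 64 + 2 + 1 = 835 (decimal)
Compute |8965 - 835| = 8130
8130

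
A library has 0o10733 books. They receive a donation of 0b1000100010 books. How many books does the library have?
Convert 0o10733 (octal) → 1×4096 + 7×64 + 3×8 + 3 = 4571 (decimal)
Convert 0b1000100010 (binary) → 512 + 32 + 2 = 546 (decimal)
Compute 4571 + 546 = 5117
5117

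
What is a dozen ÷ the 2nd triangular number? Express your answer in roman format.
Convert a dozen (colloquial) → 12 (decimal)
Convert the 2nd triangular number (triangular index) → 2×3/2 = 3 (decimal)
Compute 12 ÷ 3 = 4
Convert 4 (decimal) → IV (Roman numeral)
IV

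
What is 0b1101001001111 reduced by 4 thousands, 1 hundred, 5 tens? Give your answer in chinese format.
Convert 0b1101001001111 (binary) → 4096 + 2048 + 512 + 64 + 8 + 4 + 2 + 1 = 6735 (decimal)
Convert 4 thousands, 1 hundred, 5 tens (place-value notation) → 4×1000 + 1×100 + 5×10 = 4150 (decimal)
Compute 6735 - 4150 = 2585
Convert 2585 (decimal) → 2585 = 2×1000 + 5×100 + 8×10 + 5 → 二千五百八十五 (Chinese numeral)
二千五百八十五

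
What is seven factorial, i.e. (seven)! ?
Convert seven (English words) → 7 (decimal)
Compute 7! = 5040
5040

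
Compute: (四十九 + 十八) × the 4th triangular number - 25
Convert 四十九 (Chinese numeral) → 4×10 + 9 = 49 (decimal)
Convert 十八 (Chinese numeral) → 1×10 + 8 = 18 (decimal)
Convert the 4th triangular number (triangular index) → 4×5/2 = 10 (decimal)
Expression in decimal: (49 + 18) × 10 - 25
Parentheses first: 49 + 18 = 67
Multiply: 67 × 10 = 670
Subtract: 670 - 25 = 645
645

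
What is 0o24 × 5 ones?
Convert 0o24 (octal) → 2×8 + 4 = 20 (decimal)
Convert 5 ones (place-value notation) → 5 (decimal)
Compute 20 × 5 = 100
100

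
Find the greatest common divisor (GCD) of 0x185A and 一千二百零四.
Convert 0x185A (hexadecimal) → 1×4096 + 8×256 + 5×16 + 10 = 6234 (decimal)
Convert 一千二百零四 (Chinese numeral) → 1×1000 + 2×100 + 4 = 1204 (decimal)
Compute gcd(6234, 1204) = 2
2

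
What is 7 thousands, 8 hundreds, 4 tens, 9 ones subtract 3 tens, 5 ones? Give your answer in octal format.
Convert 7 thousands, 8 hundreds, 4 tens, 9 ones (place-value notation) → 7×1000 + 8×100 + 4×10 + 9 = 7849 (decimal)
Convert 3 tens, 5 ones (place-value notation) → 3×10 + 5 = 35 (decimal)
Compute 7849 - 35 = 7814
Convert 7814 (decimal) → 7814 = 1×4096 + 7×512 + 2×64 + 6 → 0o17206 (octal)
0o17206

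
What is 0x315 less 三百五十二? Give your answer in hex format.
Convert 0x315 (hexadecimal) → 3×256 + 1×16 + 5 = 789 (decimal)
Convert 三百五十二 (Chinese numeral) → 3×100 + 5×10 + 2 = 352 (decimal)
Compute 789 - 352 = 437
Convert 437 (decimal) → 437 = 1×256 + 11×16 + 5 → 0x1B5 (hexadecimal)
0x1B5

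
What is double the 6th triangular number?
The 6th triangular number = 6×7/2 = 21
Compute 21 × 2 = 42
42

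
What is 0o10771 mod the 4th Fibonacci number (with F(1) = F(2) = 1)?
Convert 0o10771 (octal) → 1×4096 + 7×64 + 7×8 + 1 = 4601 (decimal)
Convert the 4th Fibonacci number (with F(1) = F(2) = 1) (Fibonacci index) → 1, 1, 2, 3 → 3 (decimal)
Compute 4601 mod 3 = 2
2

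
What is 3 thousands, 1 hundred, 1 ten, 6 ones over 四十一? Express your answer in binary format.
Convert 3 thousands, 1 hundred, 1 ten, 6 ones (place-value notation) → 3×1000 + 1×100 + 1×10 + 6 = 3116 (decimal)
Convert 四十一 (Chinese numeral) → 4×10 + 1 = 41 (decimal)
Compute 3116 ÷ 41 = 76
Convert 76 (decimal) → 76 = 64 + 8 + 4 → 0b1001100 (binary)
0b1001100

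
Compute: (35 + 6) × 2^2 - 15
Convert 2^2 (power) → 4 (decimal)
Expression in decimal: (35 + 6) × 4 - 15
Parentheses first: 35 + 6 = 41
Multiply: 41 × 4 = 164
Subtract: 164 - 15 = 149
149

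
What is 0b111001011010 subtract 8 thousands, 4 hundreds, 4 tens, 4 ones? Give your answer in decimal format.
Convert 0b111001011010 (binary) → 2048 + 1024 + 512 + 64 + 16 + 8 + 2 = 3674 (decimal)
Convert 8 thousands, 4 hundreds, 4 tens, 4 ones (place-value notation) → 8×1000 + 4×100 + 4×10 + 4 = 8444 (decimal)
Compute 3674 - 8444 = -4770
-4770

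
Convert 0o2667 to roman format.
Convert 0o2667 (octal) → 2×512 + 6×64 + 6×8 + 7 = 1463 (decimal)
Convert 1463 (decimal) → 1463 = 1000 + 400 + 50 + 10 + 1 + 1 + 1 → MCDLXIII (Roman numeral)
MCDLXIII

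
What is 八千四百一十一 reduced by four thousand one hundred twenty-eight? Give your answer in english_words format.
Convert 八千四百一十一 (Chinese numeral) → 8×1000 + 4×100 + 1×10 + 1 = 8411 (decimal)
Convert four thousand one hundred twenty-eight (English words) → 4×1000 + 1×100 + 28 = 4128 (decimal)
Compute 8411 - 4128 = 4283
Convert 4283 (decimal) → 4283 = 4×1000 + 2×100 + 83 → four thousand two hundred eighty-three (English words)
four thousand two hundred eighty-three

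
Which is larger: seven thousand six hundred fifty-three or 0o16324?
Convert seven thousand six hundred fifty-three (English words) → 7×1000 + 6×100 + 53 = 7653 (decimal)
Convert 0o16324 (octal) → 1×4096 + 6×512 + 3×64 + 2×8 + 4 = 7380 (decimal)
Compare 7653 vs 7380: larger = 7653
7653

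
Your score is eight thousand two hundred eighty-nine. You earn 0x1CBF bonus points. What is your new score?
Convert eight thousand two hundred eighty-nine (English words) → 8×1000 + 2×100 + 89 = 8289 (decimal)
Convert 0x1CBF (hexadecimal) → 1×4096 + 12×256 + 11×16 + 15 = 7359 (decimal)
Compute 8289 + 7359 = 15648
15648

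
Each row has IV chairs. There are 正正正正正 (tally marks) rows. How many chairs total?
Convert IV (Roman numeral) → 4 (decimal)
Convert 正正正正正 (tally marks) → 5 + 5 + 5 + 5 + 5 = 25 (decimal)
Compute 4 × 25 = 100
100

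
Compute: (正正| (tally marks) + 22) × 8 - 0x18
Convert 正正| (tally marks) → 5 + 5 + 1 = 11 (decimal)
Convert 0x18 (hexadecimal) → 1×16 + 8 = 24 (decimal)
Expression in decimal: (11 + 22) × 8 - 24
Parentheses first: 11 + 22 = 33
Multiply: 33 × 8 = 264
Subtract: 264 - 24 = 240
240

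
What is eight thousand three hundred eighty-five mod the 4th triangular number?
Convert eight thousand three hundred eighty-five (English words) → 8×1000 + 3×100 + 85 = 8385 (decimal)
Convert the 4th triangular number (triangular index) → 4×5/2 = 10 (decimal)
Compute 8385 mod 10 = 5
5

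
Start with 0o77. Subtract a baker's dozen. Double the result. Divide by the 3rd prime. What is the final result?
Convert 0o77 (octal) → 7×8 + 7 = 63 (decimal)
Start: 63
Convert a baker's dozen (colloquial) → 13 (decimal)
63 - 13 = 50
50 × 2 = 100
Convert the 3rd prime (prime index) → 5 (decimal)
100 ÷ 5 = 20
20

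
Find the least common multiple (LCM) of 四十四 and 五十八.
Convert 四十四 (Chinese numeral) → 4×10 + 4 = 44 (decimal)
Convert 五十八 (Chinese numeral) → 5×10 + 8 = 58 (decimal)
Compute lcm(44, 58) = 1276
1276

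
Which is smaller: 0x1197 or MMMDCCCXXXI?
Convert 0x1197 (hexadecimal) → 1×4096 + 1×256 + 9×16 + 7 = 4503 (decimal)
Convert MMMDCCCXXXI (Roman numeral) → 1000 + 1000 + 1000 + 500 + 100 + 100 + 100 + 10 + 10 + 10 + 1 = 3831 (decimal)
Compare 4503 vs 3831: smaller = 3831
3831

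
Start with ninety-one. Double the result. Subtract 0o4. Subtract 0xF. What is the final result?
Convert ninety-one (English words) → 91 (decimal)
Start: 91
91 × 2 = 182
Convert 0o4 (octal) → 4 (decimal)
182 - 4 = 178
Convert 0xF (hexadecimal) → 15 (decimal)
178 - 15 = 163
163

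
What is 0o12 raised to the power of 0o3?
Convert 0o12 (octal) → 1×8 + 2 = 10 (decimal)
Convert 0o3 (octal) → 3 (decimal)
Compute 10 ^ 3 = 1000
1000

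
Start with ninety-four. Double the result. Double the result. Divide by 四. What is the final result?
Convert ninety-four (English words) → 94 (decimal)
Start: 94
94 × 2 = 188
188 × 2 = 376
Convert 四 (Chinese numeral) → 4 (decimal)
376 ÷ 4 = 94
94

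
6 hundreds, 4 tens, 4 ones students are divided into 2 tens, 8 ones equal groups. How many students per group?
Convert 6 hundreds, 4 tens, 4 ones (place-value notation) → 6×100 + 4×10 + 4 = 644 (decimal)
Convert 2 tens, 8 ones (place-value notation) → 2×10 + 8 = 28 (decimal)
Compute 644 ÷ 28 = 23
23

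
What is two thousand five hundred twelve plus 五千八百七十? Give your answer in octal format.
Convert two thousand five hundred twelve (English words) → 2×1000 + 5×100 + 12 = 2512 (decimal)
Convert 五千八百七十 (Chinese numeral) → 5×1000 + 8×100 + 7×10 = 5870 (decimal)
Compute 2512 + 5870 = 8382
Convert 8382 (decimal) → 8382 = 2×4096 + 2×64 + 7×8 + 6 → 0o20276 (octal)
0o20276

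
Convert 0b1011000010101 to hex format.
Convert 0b1011000010101 (binary) → 4096 + 1024 + 512 + 16 + 4 + 1 = 5653 (decimal)
Convert 5653 (decimal) → 5653 = 1×4096 + 6×256 + 1×16 + 5 → 0x1615 (hexadecimal)
0x1615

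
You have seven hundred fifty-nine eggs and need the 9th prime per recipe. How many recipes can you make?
Convert seven hundred fifty-nine (English words) → 7×100 + 59 = 759 (decimal)
Convert the 9th prime (prime index) → 23 (decimal)
Compute 759 ÷ 23 = 33
33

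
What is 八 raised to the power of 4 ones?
Convert 八 (Chinese numeral) → 8 (decimal)
Convert 4 ones (place-value notation) → 4 (decimal)
Compute 8 ^ 4 = 4096
4096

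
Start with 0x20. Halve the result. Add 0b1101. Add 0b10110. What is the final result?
Convert 0x20 (hexadecimal) → 2×16 = 32 (decimal)
Start: 32
32 ÷ 2 = 16
Convert 0b1101 (binary) → 8 + 4 + 1 = 13 (decimal)
16 + 13 = 29
Convert 0b10110 (binary) → 16 + 4 + 2 = 22 (decimal)
29 + 22 = 51
51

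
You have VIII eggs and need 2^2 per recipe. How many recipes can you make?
Convert VIII (Roman numeral) → 5 + 1 + 1 + 1 = 8 (decimal)
Convert 2^2 (power) → 4 (decimal)
Compute 8 ÷ 4 = 2
2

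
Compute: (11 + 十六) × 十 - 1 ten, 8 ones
Convert 十六 (Chinese numeral) → 1×10 + 6 = 16 (decimal)
Convert 十 (Chinese numeral) → 1×10 = 10 (decimal)
Convert 1 ten, 8 ones (place-value notation) → 1×10 + 8 = 18 (decimal)
Expression in decimal: (11 + 16) × 10 - 18
Parentheses first: 11 + 16 = 27
Multiply: 27 × 10 = 270
Subtract: 270 - 18 = 252
252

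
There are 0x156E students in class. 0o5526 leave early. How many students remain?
Convert 0x156E (hexadecimal) → 1×4096 + 5×256 + 6×16 + 14 = 5486 (decimal)
Convert 0o5526 (octal) → 5×512 + 5×64 + 2×8 + 6 = 2902 (decimal)
Compute 5486 - 2902 = 2584
2584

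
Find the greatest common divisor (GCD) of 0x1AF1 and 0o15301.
Convert 0x1AF1 (hexadecimal) → 1×4096 + 10×256 + 15×16 + 1 = 6897 (decimal)
Convert 0o15301 (octal) → 1×4096 + 5×512 + 3×64 + 1 = 6849 (decimal)
Compute gcd(6897, 6849) = 3
3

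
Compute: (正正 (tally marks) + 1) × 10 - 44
Convert 正正 (tally marks) → 5 + 5 = 10 (decimal)
Expression in decimal: (10 + 1) × 10 - 44
Parentheses first: 10 + 1 = 11
Multiply: 11 × 10 = 110
Subtract: 110 - 44 = 66
66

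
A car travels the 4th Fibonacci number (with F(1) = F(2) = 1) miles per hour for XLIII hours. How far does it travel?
Convert the 4th Fibonacci number (with F(1) = F(2) = 1) (Fibonacci index) → 1, 1, 2, 3 → 3 (decimal)
Convert XLIII (Roman numeral) → 40 + 1 + 1 + 1 = 43 (decimal)
Compute 3 × 43 = 129
129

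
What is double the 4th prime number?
The 4th prime number = 7
Compute 7 × 2 = 14
14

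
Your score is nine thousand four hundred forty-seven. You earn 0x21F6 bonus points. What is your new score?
Convert nine thousand four hundred forty-seven (English words) → 9×1000 + 4×100 + 47 = 9447 (decimal)
Convert 0x21F6 (hexadecimal) → 2×4096 + 1×256 + 15×16 + 6 = 8694 (decimal)
Compute 9447 + 8694 = 18141
18141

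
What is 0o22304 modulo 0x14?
Convert 0o22304 (octal) → 2×4096 + 2×512 + 3×64 + 4 = 9412 (decimal)
Convert 0x14 (hexadecimal) → 1×16 + 4 = 20 (decimal)
Compute 9412 mod 20 = 12
12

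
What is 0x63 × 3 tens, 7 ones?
Convert 0x63 (hexadecimal) → 6×16 + 3 = 99 (decimal)
Convert 3 tens, 7 ones (place-value notation) → 3×10 + 7 = 37 (decimal)
Compute 99 × 37 = 3663
3663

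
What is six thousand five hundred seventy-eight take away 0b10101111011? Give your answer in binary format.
Convert six thousand five hundred seventy-eight (English words) → 6×1000 + 5×100 + 78 = 6578 (decimal)
Convert 0b10101111011 (binary) → 1024 + 256 + 64 + 32 + 16 + 8 + 2 + 1 = 1403 (decimal)
Compute 6578 - 1403 = 5175
Convert 5175 (decimal) → 5175 = 4096 + 1024 + 32 + 16 + 4 + 2 + 1 → 0b1010000110111 (binary)
0b1010000110111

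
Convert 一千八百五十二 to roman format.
Convert 一千八百五十二 (Chinese numeral) → 1×1000 + 8×100 + 5×10 + 2 = 1852 (decimal)
Convert 1852 (decimal) → 1852 = 1000 + 500 + 100 + 100 + 100 + 50 + 1 + 1 → MDCCCLII (Roman numeral)
MDCCCLII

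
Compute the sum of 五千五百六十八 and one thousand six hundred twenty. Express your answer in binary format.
Convert 五千五百六十八 (Chinese numeral) → 5×1000 + 5×100 + 6×10 + 8 = 5568 (decimal)
Convert one thousand six hundred twenty (English words) → 1×1000 + 6×100 + 20 = 1620 (decimal)
Compute 5568 + 1620 = 7188
Convert 7188 (decimal) → 7188 = 4096 + 2048 + 1024 + 16 + 4 → 0b1110000010100 (binary)
0b1110000010100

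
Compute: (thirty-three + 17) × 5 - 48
Convert thirty-three (English words) → 33 (decimal)
Expression in decimal: (33 + 17) × 5 - 48
Parentheses first: 33 + 17 = 50
Multiply: 50 × 5 = 250
Subtract: 250 - 48 = 202
202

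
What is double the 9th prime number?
The 9th prime number = 23
Compute 23 × 2 = 46
46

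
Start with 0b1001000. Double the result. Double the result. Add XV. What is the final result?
Convert 0b1001000 (binary) → 64 + 8 = 72 (decimal)
Start: 72
72 × 2 = 144
144 × 2 = 288
Convert XV (Roman numeral) → 10 + 5 = 15 (decimal)
288 + 15 = 303
303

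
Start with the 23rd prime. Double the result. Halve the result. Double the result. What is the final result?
Convert the 23rd prime (prime index) → 83 (decimal)
Start: 83
83 × 2 = 166
166 ÷ 2 = 83
83 × 2 = 166
166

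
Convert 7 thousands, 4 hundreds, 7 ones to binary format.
Convert 7 thousands, 4 hundreds, 7 ones (place-value notation) → 7×1000 + 4×100 + 7 = 7407 (decimal)
Convert 7407 (decimal) → 7407 = 4096 + 2048 + 1024 + 128 + 64 + 32 + 8 + 4 + 2 + 1 → 0b1110011101111 (binary)
0b1110011101111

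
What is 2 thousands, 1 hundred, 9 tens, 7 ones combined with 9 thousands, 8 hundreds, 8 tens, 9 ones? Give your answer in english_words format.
Convert 2 thousands, 1 hundred, 9 tens, 7 ones (place-value notation) → 2×1000 + 1×100 + 9×10 + 7 = 2197 (decimal)
Convert 9 thousands, 8 hundreds, 8 tens, 9 ones (place-value notation) → 9×1000 + 8×100 + 8×10 + 9 = 9889 (decimal)
Compute 2197 + 9889 = 12086
Convert 12086 (decimal) → 12086 = 12×1000 + 86 → twelve thousand eighty-six (English words)
twelve thousand eighty-six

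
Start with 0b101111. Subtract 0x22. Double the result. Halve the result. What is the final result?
Convert 0b101111 (binary) → 32 + 8 + 4 + 2 + 1 = 47 (decimal)
Start: 47
Convert 0x22 (hexadecimal) → 2×16 + 2 = 34 (decimal)
47 - 34 = 13
13 × 2 = 26
26 ÷ 2 = 13
13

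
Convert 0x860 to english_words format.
Convert 0x860 (hexadecimal) → 8×256 + 6×16 = 2144 (decimal)
Convert 2144 (decimal) → 2144 = 2×1000 + 1×100 + 44 → two thousand one hundred forty-four (English words)
two thousand one hundred forty-four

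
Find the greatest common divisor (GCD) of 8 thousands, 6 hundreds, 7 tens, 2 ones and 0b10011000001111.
Convert 8 thousands, 6 hundreds, 7 tens, 2 ones (place-value notation) → 8×1000 + 6×100 + 7×10 + 2 = 8672 (decimal)
Convert 0b10011000001111 (binary) → 8192 + 1024 + 512 + 8 + 4 + 2 + 1 = 9743 (decimal)
Compute gcd(8672, 9743) = 1
1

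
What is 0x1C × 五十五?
Convert 0x1C (hexadecimal) → 1×16 + 12 = 28 (decimal)
Convert 五十五 (Chinese numeral) → 5×10 + 5 = 55 (decimal)
Compute 28 × 55 = 1540
1540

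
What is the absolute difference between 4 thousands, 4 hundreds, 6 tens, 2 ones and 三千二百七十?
Convert 4 thousands, 4 hundreds, 6 tens, 2 ones (place-value notation) → 4×1000 + 4×100 + 6×10 + 2 = 4462 (decimal)
Convert 三千二百七十 (Chinese numeral) → 3×1000 + 2×100 + 7×10 = 3270 (decimal)
Compute |4462 - 3270| = 1192
1192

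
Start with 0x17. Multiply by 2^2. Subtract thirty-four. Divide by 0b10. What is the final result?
Convert 0x17 (hexadecimal) → 1×16 + 7 = 23 (decimal)
Start: 23
Convert 2^2 (power) → 4 (decimal)
23 × 4 = 92
Convert thirty-four (English words) → 34 (decimal)
92 - 34 = 58
Convert 0b10 (binary) → 2 (decimal)
58 ÷ 2 = 29
29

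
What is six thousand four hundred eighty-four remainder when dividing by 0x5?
Convert six thousand four hundred eighty-four (English words) → 6×1000 + 4×100 + 84 = 6484 (decimal)
Convert 0x5 (hexadecimal) → 5 (decimal)
Compute 6484 mod 5 = 4
4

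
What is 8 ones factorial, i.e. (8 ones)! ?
Convert 8 ones (place-value notation) → 8 (decimal)
Compute 8! = 40320
40320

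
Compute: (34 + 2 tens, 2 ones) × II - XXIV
Convert 2 tens, 2 ones (place-value notation) → 2×10 + 2 = 22 (decimal)
Convert II (Roman numeral) → 1 + 1 = 2 (decimal)
Convert XXIV (Roman numeral) → 10 + 10 + 4 = 24 (decimal)
Expression in decimal: (34 + 22) × 2 - 24
Parentheses first: 34 + 22 = 56
Multiply: 56 × 2 = 112
Subtract: 112 - 24 = 88
88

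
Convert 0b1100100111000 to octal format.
Convert 0b1100100111000 (binary) → 4096 + 2048 + 256 + 32 + 16 + 8 = 6456 (decimal)
Convert 6456 (decimal) → 6456 = 1×4096 + 4×512 + 4×64 + 7×8 → 0o14470 (octal)
0o14470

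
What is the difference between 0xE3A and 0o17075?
Convert 0xE3A (hexadecimal) → 14×256 + 3×16 + 10 = 3642 (decimal)
Convert 0o17075 (octal) → 1×4096 + 7×512 + 7×8 + 5 = 7741 (decimal)
Difference: |3642 - 7741| = 4099
4099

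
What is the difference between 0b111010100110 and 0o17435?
Convert 0b111010100110 (binary) → 2048 + 1024 + 512 + 128 + 32 + 4 + 2 = 3750 (decimal)
Convert 0o17435 (octal) → 1×4096 + 7×512 + 4×64 + 3×8 + 5 = 7965 (decimal)
Difference: |3750 - 7965| = 4215
4215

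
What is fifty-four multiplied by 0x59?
Convert fifty-four (English words) → 54 (decimal)
Convert 0x59 (hexadecimal) → 5×16 + 9 = 89 (decimal)
Compute 54 × 89 = 4806
4806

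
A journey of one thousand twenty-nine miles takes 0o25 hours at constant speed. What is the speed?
Convert one thousand twenty-nine (English words) → 1×1000 + 29 = 1029 (decimal)
Convert 0o25 (octal) → 2×8 + 5 = 21 (decimal)
Compute 1029 ÷ 21 = 49
49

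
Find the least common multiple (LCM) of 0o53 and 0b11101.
Convert 0o53 (octal) → 5×8 + 3 = 43 (decimal)
Convert 0b11101 (binary) → 16 + 8 + 4 + 1 = 29 (decimal)
Compute lcm(43, 29) = 1247
1247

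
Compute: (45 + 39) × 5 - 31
Parentheses first: 45 + 39 = 84
Multiply: 84 × 5 = 420
Subtract: 420 - 31 = 389
389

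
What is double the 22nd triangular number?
The 22nd triangular number = 22×23/2 = 253
Compute 253 × 2 = 506
506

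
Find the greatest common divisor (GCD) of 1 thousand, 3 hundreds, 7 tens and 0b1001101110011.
Convert 1 thousand, 3 hundreds, 7 tens (place-value notation) → 1×1000 + 3×100 + 7×10 = 1370 (decimal)
Convert 0b1001101110011 (binary) → 4096 + 512 + 256 + 64 + 32 + 16 + 2 + 1 = 4979 (decimal)
Compute gcd(1370, 4979) = 1
1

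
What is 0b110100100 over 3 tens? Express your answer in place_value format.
Convert 0b110100100 (binary) → 256 + 128 + 32 + 4 = 420 (decimal)
Convert 3 tens (place-value notation) → 3×10 = 30 (decimal)
Compute 420 ÷ 30 = 14
Convert 14 (decimal) → 14 = 1×10 + 4 → 1 ten, 4 ones (place-value notation)
1 ten, 4 ones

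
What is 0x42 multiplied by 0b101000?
Convert 0x42 (hexadecimal) → 4×16 + 2 = 66 (decimal)
Convert 0b101000 (binary) → 32 + 8 = 40 (decimal)
Compute 66 × 40 = 2640
2640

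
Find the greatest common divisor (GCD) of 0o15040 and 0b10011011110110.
Convert 0o15040 (octal) → 1×4096 + 5×512 + 4×8 = 6688 (decimal)
Convert 0b10011011110110 (binary) → 8192 + 1024 + 512 + 128 + 64 + 32 + 16 + 4 + 2 = 9974 (decimal)
Compute gcd(6688, 9974) = 2
2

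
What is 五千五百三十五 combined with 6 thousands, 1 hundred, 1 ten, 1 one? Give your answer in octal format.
Convert 五千五百三十五 (Chinese numeral) → 5×1000 + 5×100 + 3×10 + 5 = 5535 (decimal)
Convert 6 thousands, 1 hundred, 1 ten, 1 one (place-value notation) → 6×1000 + 1×100 + 1×10 + 1 = 6111 (decimal)
Compute 5535 + 6111 = 11646
Convert 11646 (decimal) → 11646 = 2×4096 + 6×512 + 5×64 + 7×8 + 6 → 0o26576 (octal)
0o26576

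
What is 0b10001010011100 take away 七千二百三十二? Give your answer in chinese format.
Convert 0b10001010011100 (binary) → 8192 + 512 + 128 + 16 + 8 + 4 = 8860 (decimal)
Convert 七千二百三十二 (Chinese numeral) → 7×1000 + 2×100 + 3×10 + 2 = 7232 (decimal)
Compute 8860 - 7232 = 1628
Convert 1628 (decimal) → 1628 = 1×1000 + 6×100 + 2×10 + 8 → 一千六百二十八 (Chinese numeral)
一千六百二十八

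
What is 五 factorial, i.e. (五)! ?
Convert 五 (Chinese numeral) → 5 (decimal)
Compute 5! = 120
120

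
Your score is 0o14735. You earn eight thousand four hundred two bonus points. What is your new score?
Convert 0o14735 (octal) → 1×4096 + 4×512 + 7×64 + 3×8 + 5 = 6621 (decimal)
Convert eight thousand four hundred two (English words) → 8×1000 + 4×100 + 2 = 8402 (decimal)
Compute 6621 + 8402 = 15023
15023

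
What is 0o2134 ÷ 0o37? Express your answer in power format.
Convert 0o2134 (octal) → 2×512 + 1×64 + 3×8 + 4 = 1116 (decimal)
Convert 0o37 (octal) → 3×8 + 7 = 31 (decimal)
Compute 1116 ÷ 31 = 36
Convert 36 (decimal) → 6^2 (power)
6^2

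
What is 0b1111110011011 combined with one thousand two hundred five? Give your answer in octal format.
Convert 0b1111110011011 (binary) → 4096 + 2048 + 1024 + 512 + 256 + 128 + 16 + 8 + 2 + 1 = 8091 (decimal)
Convert one thousand two hundred five (English words) → 1×1000 + 2×100 + 5 = 1205 (decimal)
Compute 8091 + 1205 = 9296
Convert 9296 (decimal) → 9296 = 2×4096 + 2×512 + 1×64 + 2×8 → 0o22120 (octal)
0o22120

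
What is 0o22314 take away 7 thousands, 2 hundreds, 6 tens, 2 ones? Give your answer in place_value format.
Convert 0o22314 (octal) → 2×4096 + 2×512 + 3×64 + 1×8 + 4 = 9420 (decimal)
Convert 7 thousands, 2 hundreds, 6 tens, 2 ones (place-value notation) → 7×1000 + 2×100 + 6×10 + 2 = 7262 (decimal)
Compute 9420 - 7262 = 2158
Convert 2158 (decimal) → 2158 = 2×1000 + 1×100 + 5×10 + 8 → 2 thousands, 1 hundred, 5 tens, 8 ones (place-value notation)
2 thousands, 1 hundred, 5 tens, 8 ones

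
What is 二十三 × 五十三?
Convert 二十三 (Chinese numeral) → 2×10 + 3 = 23 (decimal)
Convert 五十三 (Chinese numeral) → 5×10 + 3 = 53 (decimal)
Compute 23 × 53 = 1219
1219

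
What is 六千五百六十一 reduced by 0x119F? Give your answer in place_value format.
Convert 六千五百六十一 (Chinese numeral) → 6×1000 + 5×100 + 6×10 + 1 = 6561 (decimal)
Convert 0x119F (hexadecimal) → 1×4096 + 1×256 + 9×16 + 15 = 4511 (decimal)
Compute 6561 - 4511 = 2050
Convert 2050 (decimal) → 2050 = 2×1000 + 5×10 → 2 thousands, 5 tens (place-value notation)
2 thousands, 5 tens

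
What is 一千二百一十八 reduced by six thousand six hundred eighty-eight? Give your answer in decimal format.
Convert 一千二百一十八 (Chinese numeral) → 1×1000 + 2×100 + 1×10 + 8 = 1218 (decimal)
Convert six thousand six hundred eighty-eight (English words) → 6×1000 + 6×100 + 88 = 6688 (decimal)
Compute 1218 - 6688 = -5470
-5470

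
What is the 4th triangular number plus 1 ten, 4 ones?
The 4th triangular number = 4×5/2 = 10
Convert 1 ten, 4 ones (place-value notation) → 1×10 + 4 = 14 (decimal)
Compute 10 + 14 = 24
24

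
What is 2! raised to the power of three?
Convert 2! (factorial) → 2 (decimal)
Convert three (English words) → 3 (decimal)
Compute 2 ^ 3 = 8
8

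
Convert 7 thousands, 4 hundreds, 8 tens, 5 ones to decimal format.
Convert 7 thousands, 4 hundreds, 8 tens, 5 ones (place-value notation) → 7×1000 + 4×100 + 8×10 + 5 = 7485 (decimal)
7485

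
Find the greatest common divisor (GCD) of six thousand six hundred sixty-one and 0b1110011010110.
Convert six thousand six hundred sixty-one (English words) → 6×1000 + 6×100 + 61 = 6661 (decimal)
Convert 0b1110011010110 (binary) → 4096 + 2048 + 1024 + 128 + 64 + 16 + 4 + 2 = 7382 (decimal)
Compute gcd(6661, 7382) = 1
1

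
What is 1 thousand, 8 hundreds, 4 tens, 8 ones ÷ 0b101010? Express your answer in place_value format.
Convert 1 thousand, 8 hundreds, 4 tens, 8 ones (place-value notation) → 1×1000 + 8×100 + 4×10 + 8 = 1848 (decimal)
Convert 0b101010 (binary) → 32 + 8 + 2 = 42 (decimal)
Compute 1848 ÷ 42 = 44
Convert 44 (decimal) → 44 = 4×10 + 4 → 4 tens, 4 ones (place-value notation)
4 tens, 4 ones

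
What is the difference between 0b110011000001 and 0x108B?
Convert 0b110011000001 (binary) → 2048 + 1024 + 128 + 64 + 1 = 3265 (decimal)
Convert 0x108B (hexadecimal) → 1×4096 + 8×16 + 11 = 4235 (decimal)
Difference: |3265 - 4235| = 970
970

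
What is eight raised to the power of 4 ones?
Convert eight (English words) → 8 (decimal)
Convert 4 ones (place-value notation) → 4 (decimal)
Compute 8 ^ 4 = 4096
4096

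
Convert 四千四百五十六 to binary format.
Convert 四千四百五十六 (Chinese numeral) → 4×1000 + 4×100 + 5×10 + 6 = 4456 (decimal)
Convert 4456 (decimal) → 4456 = 4096 + 256 + 64 + 32 + 8 → 0b1000101101000 (binary)
0b1000101101000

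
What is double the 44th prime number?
The 44th prime number = 193
Compute 193 × 2 = 386
386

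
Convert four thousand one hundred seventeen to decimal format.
Convert four thousand one hundred seventeen (English words) → 4×1000 + 1×100 + 17 = 4117 (decimal)
4117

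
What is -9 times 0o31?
Convert 0o31 (octal) → 3×8 + 1 = 25 (decimal)
Compute -9 × 25 = -225
-225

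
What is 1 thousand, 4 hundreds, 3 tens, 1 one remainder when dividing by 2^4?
Convert 1 thousand, 4 hundreds, 3 tens, 1 one (place-value notation) → 1×1000 + 4×100 + 3×10 + 1 = 1431 (decimal)
Convert 2^4 (power) → 16 (decimal)
Compute 1431 mod 16 = 7
7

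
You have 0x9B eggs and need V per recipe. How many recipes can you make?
Convert 0x9B (hexadecimal) → 9×16 + 11 = 155 (decimal)
Convert V (Roman numeral) → 5 (decimal)
Compute 155 ÷ 5 = 31
31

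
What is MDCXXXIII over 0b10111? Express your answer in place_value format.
Convert MDCXXXIII (Roman numeral) → 1000 + 500 + 100 + 10 + 10 + 10 + 1 + 1 + 1 = 1633 (decimal)
Convert 0b10111 (binary) → 16 + 4 + 2 + 1 = 23 (decimal)
Compute 1633 ÷ 23 = 71
Convert 71 (decimal) → 71 = 7×10 + 1 → 7 tens, 1 one (place-value notation)
7 tens, 1 one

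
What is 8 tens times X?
Convert 8 tens (place-value notation) → 8×10 = 80 (decimal)
Convert X (Roman numeral) → 10 (decimal)
Compute 80 × 10 = 800
800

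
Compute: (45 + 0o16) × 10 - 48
Convert 0o16 (octal) → 1×8 + 6 = 14 (decimal)
Expression in decimal: (45 + 14) × 10 - 48
Parentheses first: 45 + 14 = 59
Multiply: 59 × 10 = 590
Subtract: 590 - 48 = 542
542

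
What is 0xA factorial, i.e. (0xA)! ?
Convert 0xA (hexadecimal) → 10 (decimal)
Compute 10! = 3628800
3628800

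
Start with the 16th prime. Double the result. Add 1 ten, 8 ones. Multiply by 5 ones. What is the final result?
Convert the 16th prime (prime index) → 53 (decimal)
Start: 53
53 × 2 = 106
Convert 1 ten, 8 ones (place-value notation) → 1×10 + 8 = 18 (decimal)
106 + 18 = 124
Convert 5 ones (place-value notation) → 5 (decimal)
124 × 5 = 620
620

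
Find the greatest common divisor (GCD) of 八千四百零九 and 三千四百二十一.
Convert 八千四百零九 (Chinese numeral) → 8×1000 + 4×100 + 9 = 8409 (decimal)
Convert 三千四百二十一 (Chinese numeral) → 3×1000 + 4×100 + 2×10 + 1 = 3421 (decimal)
Compute gcd(8409, 3421) = 1
1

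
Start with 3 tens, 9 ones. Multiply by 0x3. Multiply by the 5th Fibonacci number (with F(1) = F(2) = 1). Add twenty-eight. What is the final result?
Convert 3 tens, 9 ones (place-value notation) → 3×10 + 9 = 39 (decimal)
Start: 39
Convert 0x3 (hexadecimal) → 3 (decimal)
39 × 3 = 117
Convert the 5th Fibonacci number (with F(1) = F(2) = 1) (Fibonacci index) → 1, 1, 2, 3, 5 → 5 (decimal)
117 × 5 = 585
Convert twenty-eight (English words) → 28 (decimal)
585 + 28 = 613
613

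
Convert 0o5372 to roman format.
Convert 0o5372 (octal) → 5×512 + 3×64 + 7×8 + 2 = 2810 (decimal)
Convert 2810 (decimal) → 2810 = 1000 + 1000 + 500 + 100 + 100 + 100 + 10 → MMDCCCX (Roman numeral)
MMDCCCX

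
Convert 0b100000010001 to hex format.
Convert 0b100000010001 (binary) → 2048 + 16 + 1 = 2065 (decimal)
Convert 2065 (decimal) → 2065 = 8×256 + 1×16 + 1 → 0x811 (hexadecimal)
0x811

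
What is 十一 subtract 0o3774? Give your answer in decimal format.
Convert 十一 (Chinese numeral) → 1×10 + 1 = 11 (decimal)
Convert 0o3774 (octal) → 3×512 + 7×64 + 7×8 + 4 = 2044 (decimal)
Compute 11 - 2044 = -2033
-2033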